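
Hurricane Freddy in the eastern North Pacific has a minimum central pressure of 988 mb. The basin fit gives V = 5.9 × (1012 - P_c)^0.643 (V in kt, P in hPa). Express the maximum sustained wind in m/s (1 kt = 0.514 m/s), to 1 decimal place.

ΔP = 1012 − 988 = 24 mb.
V ≈ 5.9 × 24^0.643 = 5.9 × 7.717 ≈ 45.533 kt.
45.533 × 0.514 ≈ 23.40 m/s → 23.4 m/s.

23.4 m/s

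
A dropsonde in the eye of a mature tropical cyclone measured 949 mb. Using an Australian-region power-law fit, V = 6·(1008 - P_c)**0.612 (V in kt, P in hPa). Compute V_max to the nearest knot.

73 kt

ΔP = 1008 − 949 = 59 mb.
59^0.612 ≈ 12.127.
V ≈ 6 × 12.127 ≈ 72.8 kt.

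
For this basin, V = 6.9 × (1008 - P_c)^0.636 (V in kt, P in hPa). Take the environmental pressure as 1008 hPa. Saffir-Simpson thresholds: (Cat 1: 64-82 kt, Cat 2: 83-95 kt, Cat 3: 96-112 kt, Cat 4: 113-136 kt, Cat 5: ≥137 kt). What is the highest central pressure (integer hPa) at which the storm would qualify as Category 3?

Category 3 begins at V = 96 kt.
Required ΔP = (96/6.9)^(1/0.636) = 13.913^1.572 ≈ 62.78 hPa.
P_c ≤ 1008 − 62.78 = 945.22, so the highest integer P_c is 945 hPa.

945 hPa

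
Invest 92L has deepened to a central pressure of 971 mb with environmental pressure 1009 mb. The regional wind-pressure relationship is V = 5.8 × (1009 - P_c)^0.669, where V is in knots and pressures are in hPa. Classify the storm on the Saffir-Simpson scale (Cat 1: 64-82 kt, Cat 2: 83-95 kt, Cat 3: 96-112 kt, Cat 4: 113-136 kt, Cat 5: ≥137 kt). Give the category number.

1

ΔP = 1009 − 971 = 38 mb.
V ≈ 5.8 × 38^0.669 = 5.8 × 11.40 ≈ 66 kt.
66 kt falls in the Category 1 band.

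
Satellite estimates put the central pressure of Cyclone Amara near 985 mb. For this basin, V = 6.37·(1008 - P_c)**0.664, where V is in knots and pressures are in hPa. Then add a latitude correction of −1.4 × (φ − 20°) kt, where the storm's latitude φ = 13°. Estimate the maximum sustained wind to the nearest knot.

61 kt

ΔP = 1008 − 985 = 23 mb.
23^0.664 ≈ 8.020.
V ≈ 6.37 × 8.020 ≈ 51.1 kt.
Latitude correction: −1.4 × (13 − 20) = 9.8 kt.
Corrected V ≈ 60.9 kt → 61 kt.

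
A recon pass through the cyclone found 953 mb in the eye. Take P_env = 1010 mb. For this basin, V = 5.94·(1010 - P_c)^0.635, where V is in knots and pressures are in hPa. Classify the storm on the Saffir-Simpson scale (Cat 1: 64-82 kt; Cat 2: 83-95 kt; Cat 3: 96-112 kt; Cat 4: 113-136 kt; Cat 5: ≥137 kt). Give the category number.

ΔP = 1010 − 953 = 57 mb.
V ≈ 5.94 × 57^0.635 = 5.94 × 13.03 ≈ 77 kt.
77 kt falls in the Category 1 band.

1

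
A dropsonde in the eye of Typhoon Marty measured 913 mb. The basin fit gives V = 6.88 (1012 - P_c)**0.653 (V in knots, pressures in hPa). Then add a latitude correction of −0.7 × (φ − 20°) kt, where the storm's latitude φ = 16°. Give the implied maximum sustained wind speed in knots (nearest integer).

ΔP = 1012 − 913 = 99 mb.
99^0.653 ≈ 20.098.
V ≈ 6.88 × 20.098 ≈ 138.3 kt.
Latitude correction: −0.7 × (16 − 20) = 2.8 kt.
Corrected V ≈ 141.1 kt → 141 kt.

141 kt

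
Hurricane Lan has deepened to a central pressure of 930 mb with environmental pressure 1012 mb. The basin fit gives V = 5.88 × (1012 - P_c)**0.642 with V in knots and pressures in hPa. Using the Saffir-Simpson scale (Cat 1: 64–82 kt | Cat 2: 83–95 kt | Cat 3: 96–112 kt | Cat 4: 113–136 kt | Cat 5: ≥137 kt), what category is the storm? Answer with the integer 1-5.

ΔP = 1012 − 930 = 82 mb.
V ≈ 5.88 × 82^0.642 = 5.88 × 16.93 ≈ 100 kt.
100 kt falls in the Category 3 band.

3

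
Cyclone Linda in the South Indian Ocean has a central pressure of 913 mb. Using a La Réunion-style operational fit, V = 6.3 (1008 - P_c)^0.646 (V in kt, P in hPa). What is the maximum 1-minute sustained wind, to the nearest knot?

ΔP = 1008 − 913 = 95 mb.
95^0.646 ≈ 18.950.
V ≈ 6.3 × 18.950 ≈ 119.4 kt.

119 kt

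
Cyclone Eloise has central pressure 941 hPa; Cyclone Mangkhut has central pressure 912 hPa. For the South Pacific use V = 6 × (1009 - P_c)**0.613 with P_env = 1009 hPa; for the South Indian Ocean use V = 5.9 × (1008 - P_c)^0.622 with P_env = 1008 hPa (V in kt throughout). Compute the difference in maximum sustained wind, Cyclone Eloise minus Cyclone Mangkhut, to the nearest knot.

-21 kt

Cyclone Eloise: ΔP = 68; V ≈ 6 × 68^0.613 ≈ 79.70 kt.
Cyclone Mangkhut: ΔP = 96; V ≈ 5.9 × 96^0.622 ≈ 100.88 kt.
Difference ≈ 79.70 − 100.88 = -21.18 → -21 kt.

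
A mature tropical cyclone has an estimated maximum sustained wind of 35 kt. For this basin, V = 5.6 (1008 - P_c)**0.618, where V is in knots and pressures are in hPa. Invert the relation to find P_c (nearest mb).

ΔP = (V / 5.6)^(1/0.618) = (35/5.6)^1.618.
35/5.6 = 6.250; 6.250^1.618 ≈ 19.40 mb.
P_c = 1008 − 19.40 = 988.60 ≈ 989 mb.

989 mb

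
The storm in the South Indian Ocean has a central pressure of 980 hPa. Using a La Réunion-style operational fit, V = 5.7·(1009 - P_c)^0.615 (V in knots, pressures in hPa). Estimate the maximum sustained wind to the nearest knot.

ΔP = 1009 − 980 = 29 hPa.
29^0.615 ≈ 7.932.
V ≈ 5.7 × 7.932 ≈ 45.2 kt.

45 kt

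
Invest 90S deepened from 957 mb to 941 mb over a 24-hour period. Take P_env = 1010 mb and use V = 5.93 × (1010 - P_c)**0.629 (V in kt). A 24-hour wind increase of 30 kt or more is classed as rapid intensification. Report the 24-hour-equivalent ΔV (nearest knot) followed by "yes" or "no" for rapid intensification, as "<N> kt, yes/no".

V₁: ΔP = 53, V ≈ 5.93 × 53^0.629 ≈ 72.05 kt.
V₂: ΔP = 69, V ≈ 5.93 × 69^0.629 ≈ 85.05 kt.
ΔV over 24 h = 13.00 kt → 24 h equivalent = 13.00 × 24/24 ≈ 13.00 kt.
13 kt < 30 kt ⇒ not rapid intensification.

13 kt, no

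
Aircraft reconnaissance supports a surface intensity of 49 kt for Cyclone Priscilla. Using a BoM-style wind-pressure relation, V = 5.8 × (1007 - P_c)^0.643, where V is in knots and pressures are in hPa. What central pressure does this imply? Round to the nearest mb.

979 mb

ΔP = (V / 5.8)^(1/0.643) = (49/5.8)^1.555.
49/5.8 = 8.448; 8.448^1.555 ≈ 27.63 mb.
P_c = 1007 − 27.63 = 979.37 ≈ 979 mb.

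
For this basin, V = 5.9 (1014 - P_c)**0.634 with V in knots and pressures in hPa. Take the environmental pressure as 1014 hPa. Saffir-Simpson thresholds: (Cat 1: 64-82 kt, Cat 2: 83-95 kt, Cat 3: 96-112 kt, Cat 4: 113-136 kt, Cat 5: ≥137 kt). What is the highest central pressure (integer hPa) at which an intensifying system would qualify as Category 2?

Category 2 begins at V = 83 kt.
Required ΔP = (83/5.9)^(1/0.634) = 14.068^1.577 ≈ 64.73 hPa.
P_c ≤ 1014 − 64.73 = 949.27, so the highest integer P_c is 949 hPa.

949 hPa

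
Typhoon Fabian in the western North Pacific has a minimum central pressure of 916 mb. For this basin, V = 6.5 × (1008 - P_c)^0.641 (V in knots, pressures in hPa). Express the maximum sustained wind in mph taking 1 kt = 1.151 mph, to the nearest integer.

136 mph

ΔP = 1008 − 916 = 92 mb.
V ≈ 6.5 × 92^0.641 = 6.5 × 18.146 ≈ 117.951 kt.
117.951 × 1.151 ≈ 135.76 mph → 136 mph.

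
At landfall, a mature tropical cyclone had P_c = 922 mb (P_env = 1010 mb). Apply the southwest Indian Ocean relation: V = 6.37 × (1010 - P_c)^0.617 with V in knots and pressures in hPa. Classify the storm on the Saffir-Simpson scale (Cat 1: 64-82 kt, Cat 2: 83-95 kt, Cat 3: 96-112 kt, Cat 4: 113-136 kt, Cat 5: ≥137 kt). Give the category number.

3

ΔP = 1010 − 922 = 88 mb.
V ≈ 6.37 × 88^0.617 = 6.37 × 15.84 ≈ 101 kt.
101 kt falls in the Category 3 band.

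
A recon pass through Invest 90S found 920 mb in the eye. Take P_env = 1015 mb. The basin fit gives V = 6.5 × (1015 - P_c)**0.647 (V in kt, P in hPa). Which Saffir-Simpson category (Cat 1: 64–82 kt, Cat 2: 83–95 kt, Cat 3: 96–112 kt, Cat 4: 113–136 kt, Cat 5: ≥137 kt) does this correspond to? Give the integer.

ΔP = 1015 − 920 = 95 mb.
V ≈ 6.5 × 95^0.647 = 6.5 × 19.04 ≈ 124 kt.
124 kt falls in the Category 4 band.

4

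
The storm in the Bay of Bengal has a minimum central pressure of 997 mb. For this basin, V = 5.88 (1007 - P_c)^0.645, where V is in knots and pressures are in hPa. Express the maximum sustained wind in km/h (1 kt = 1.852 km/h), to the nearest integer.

48 km/h

ΔP = 1007 − 997 = 10 mb.
V ≈ 5.88 × 10^0.645 = 5.88 × 4.416 ≈ 25.964 kt.
25.964 × 1.852 ≈ 48.09 km/h → 48 km/h.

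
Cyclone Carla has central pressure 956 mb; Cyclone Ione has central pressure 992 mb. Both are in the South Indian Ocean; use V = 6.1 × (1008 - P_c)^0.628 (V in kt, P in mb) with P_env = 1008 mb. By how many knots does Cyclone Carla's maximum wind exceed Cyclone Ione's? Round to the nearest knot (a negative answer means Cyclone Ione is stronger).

38 kt

Cyclone Carla: ΔP = 52; V ≈ 6.1 × 52^0.628 ≈ 72.94 kt.
Cyclone Ione: ΔP = 16; V ≈ 6.1 × 16^0.628 ≈ 34.80 kt.
Difference ≈ 72.94 − 34.80 = 38.14 → 38 kt.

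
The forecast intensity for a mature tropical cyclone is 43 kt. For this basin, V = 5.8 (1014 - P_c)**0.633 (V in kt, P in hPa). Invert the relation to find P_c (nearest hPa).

ΔP = (V / 5.8)^(1/0.633) = (43/5.8)^1.580.
43/5.8 = 7.414; 7.414^1.580 ≈ 23.68 hPa.
P_c = 1014 − 23.68 = 990.32 ≈ 990 hPa.

990 hPa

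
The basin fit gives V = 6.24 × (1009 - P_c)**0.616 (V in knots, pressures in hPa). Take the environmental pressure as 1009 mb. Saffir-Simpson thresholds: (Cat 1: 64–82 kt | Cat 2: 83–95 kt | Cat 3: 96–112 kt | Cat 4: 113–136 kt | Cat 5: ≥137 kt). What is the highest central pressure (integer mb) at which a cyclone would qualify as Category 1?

Category 1 begins at V = 64 kt.
Required ΔP = (64/6.24)^(1/0.616) = 10.256^1.623 ≈ 43.78 mb.
P_c ≤ 1009 − 43.78 = 965.22, so the highest integer P_c is 965 mb.

965 mb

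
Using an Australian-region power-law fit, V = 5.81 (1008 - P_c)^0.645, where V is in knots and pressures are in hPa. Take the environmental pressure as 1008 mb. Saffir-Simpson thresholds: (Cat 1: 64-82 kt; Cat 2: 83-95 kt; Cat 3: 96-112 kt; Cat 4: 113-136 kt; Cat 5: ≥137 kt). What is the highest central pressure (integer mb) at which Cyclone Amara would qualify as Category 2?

946 mb

Category 2 begins at V = 83 kt.
Required ΔP = (83/5.81)^(1/0.645) = 14.286^1.550 ≈ 61.74 mb.
P_c ≤ 1008 − 61.74 = 946.26, so the highest integer P_c is 946 mb.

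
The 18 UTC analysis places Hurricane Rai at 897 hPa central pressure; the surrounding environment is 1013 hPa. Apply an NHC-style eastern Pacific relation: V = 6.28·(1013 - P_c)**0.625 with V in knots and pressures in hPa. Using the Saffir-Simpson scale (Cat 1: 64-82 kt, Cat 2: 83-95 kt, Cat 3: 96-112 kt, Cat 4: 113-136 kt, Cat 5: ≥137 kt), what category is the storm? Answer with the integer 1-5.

4

ΔP = 1013 − 897 = 116 hPa.
V ≈ 6.28 × 116^0.625 = 6.28 × 19.51 ≈ 123 kt.
123 kt falls in the Category 4 band.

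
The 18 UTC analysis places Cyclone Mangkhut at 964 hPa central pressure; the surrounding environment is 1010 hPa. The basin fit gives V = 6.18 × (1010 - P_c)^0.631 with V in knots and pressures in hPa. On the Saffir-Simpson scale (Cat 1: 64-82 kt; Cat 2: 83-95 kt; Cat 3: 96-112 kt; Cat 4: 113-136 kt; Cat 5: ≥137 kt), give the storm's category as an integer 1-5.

ΔP = 1010 − 964 = 46 hPa.
V ≈ 6.18 × 46^0.631 = 6.18 × 11.20 ≈ 69 kt.
69 kt falls in the Category 1 band.

1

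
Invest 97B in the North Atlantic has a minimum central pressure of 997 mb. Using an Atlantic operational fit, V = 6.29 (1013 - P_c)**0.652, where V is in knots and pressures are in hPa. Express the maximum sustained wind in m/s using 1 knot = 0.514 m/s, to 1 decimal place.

ΔP = 1013 − 997 = 16 mb.
V ≈ 6.29 × 16^0.652 = 6.29 × 6.097 ≈ 38.347 kt.
38.347 × 0.514 ≈ 19.71 m/s → 19.7 m/s.

19.7 m/s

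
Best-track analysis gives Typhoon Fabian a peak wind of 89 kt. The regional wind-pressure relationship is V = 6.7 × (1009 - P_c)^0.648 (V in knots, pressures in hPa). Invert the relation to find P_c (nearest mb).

955 mb

ΔP = (V / 6.7)^(1/0.648) = (89/6.7)^1.543.
89/6.7 = 13.284; 13.284^1.543 ≈ 54.14 mb.
P_c = 1009 − 54.14 = 954.86 ≈ 955 mb.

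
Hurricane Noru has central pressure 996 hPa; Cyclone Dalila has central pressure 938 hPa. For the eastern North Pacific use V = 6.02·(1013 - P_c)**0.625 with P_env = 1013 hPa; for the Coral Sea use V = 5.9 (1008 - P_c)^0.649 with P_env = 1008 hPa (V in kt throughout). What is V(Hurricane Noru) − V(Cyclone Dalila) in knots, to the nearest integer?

-58 kt

Hurricane Noru: ΔP = 17; V ≈ 6.02 × 17^0.625 ≈ 35.37 kt.
Cyclone Dalila: ΔP = 70; V ≈ 5.9 × 70^0.649 ≈ 92.97 kt.
Difference ≈ 35.37 − 92.97 = -57.60 → -58 kt.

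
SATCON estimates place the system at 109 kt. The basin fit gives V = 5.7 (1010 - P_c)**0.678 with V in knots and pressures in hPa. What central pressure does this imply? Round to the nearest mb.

932 mb

ΔP = (V / 5.7)^(1/0.678) = (109/5.7)^1.475.
109/5.7 = 19.123; 19.123^1.475 ≈ 77.66 mb.
P_c = 1010 − 77.66 = 932.34 ≈ 932 mb.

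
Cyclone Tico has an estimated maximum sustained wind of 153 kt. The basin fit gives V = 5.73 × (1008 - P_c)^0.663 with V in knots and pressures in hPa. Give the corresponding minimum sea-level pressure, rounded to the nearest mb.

866 mb

ΔP = (V / 5.73)^(1/0.663) = (153/5.73)^1.508.
153/5.73 = 26.702; 26.702^1.508 ≈ 141.79 mb.
P_c = 1008 − 141.79 = 866.21 ≈ 866 mb.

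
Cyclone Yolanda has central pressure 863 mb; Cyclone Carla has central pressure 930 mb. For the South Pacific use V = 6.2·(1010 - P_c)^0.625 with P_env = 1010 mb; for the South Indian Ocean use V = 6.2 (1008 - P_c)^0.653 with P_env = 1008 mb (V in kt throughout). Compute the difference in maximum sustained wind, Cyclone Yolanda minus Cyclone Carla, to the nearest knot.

34 kt

Cyclone Yolanda: ΔP = 147; V ≈ 6.2 × 147^0.625 ≈ 140.27 kt.
Cyclone Carla: ΔP = 78; V ≈ 6.2 × 78^0.653 ≈ 106.64 kt.
Difference ≈ 140.27 − 106.64 = 33.63 → 34 kt.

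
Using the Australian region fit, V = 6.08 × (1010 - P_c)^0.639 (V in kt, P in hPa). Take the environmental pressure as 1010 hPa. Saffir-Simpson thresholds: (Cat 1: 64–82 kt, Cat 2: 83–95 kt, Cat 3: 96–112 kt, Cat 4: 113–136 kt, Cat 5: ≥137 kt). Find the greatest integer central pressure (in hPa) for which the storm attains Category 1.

Category 1 begins at V = 64 kt.
Required ΔP = (64/6.08)^(1/0.639) = 10.526^1.565 ≈ 39.79 hPa.
P_c ≤ 1010 − 39.79 = 970.21, so the highest integer P_c is 970 hPa.

970 hPa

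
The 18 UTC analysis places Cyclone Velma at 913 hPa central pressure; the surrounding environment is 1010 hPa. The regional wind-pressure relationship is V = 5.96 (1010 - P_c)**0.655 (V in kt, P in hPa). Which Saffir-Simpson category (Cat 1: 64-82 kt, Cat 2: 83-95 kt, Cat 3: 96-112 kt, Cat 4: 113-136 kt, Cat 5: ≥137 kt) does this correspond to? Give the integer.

4

ΔP = 1010 − 913 = 97 hPa.
V ≈ 5.96 × 97^0.655 = 5.96 × 20.01 ≈ 119 kt.
119 kt falls in the Category 4 band.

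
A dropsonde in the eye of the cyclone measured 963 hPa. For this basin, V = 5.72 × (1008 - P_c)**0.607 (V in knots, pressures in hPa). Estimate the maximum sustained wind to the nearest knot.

ΔP = 1008 − 963 = 45 hPa.
45^0.607 ≈ 10.081.
V ≈ 5.72 × 10.081 ≈ 57.7 kt.

58 kt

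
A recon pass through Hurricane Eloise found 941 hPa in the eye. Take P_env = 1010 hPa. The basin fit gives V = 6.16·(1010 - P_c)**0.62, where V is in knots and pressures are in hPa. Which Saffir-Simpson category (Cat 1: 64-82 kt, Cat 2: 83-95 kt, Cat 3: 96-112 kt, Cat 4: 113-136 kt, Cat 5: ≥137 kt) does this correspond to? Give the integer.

2

ΔP = 1010 − 941 = 69 hPa.
V ≈ 6.16 × 69^0.62 = 6.16 × 13.81 ≈ 85 kt.
85 kt falls in the Category 2 band.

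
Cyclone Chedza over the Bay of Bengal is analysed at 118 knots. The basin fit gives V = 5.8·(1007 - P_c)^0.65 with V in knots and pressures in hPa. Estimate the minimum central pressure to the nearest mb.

904 mb

ΔP = (V / 5.8)^(1/0.65) = (118/5.8)^1.538.
118/5.8 = 20.345; 20.345^1.538 ≈ 103.04 mb.
P_c = 1007 − 103.04 = 903.96 ≈ 904 mb.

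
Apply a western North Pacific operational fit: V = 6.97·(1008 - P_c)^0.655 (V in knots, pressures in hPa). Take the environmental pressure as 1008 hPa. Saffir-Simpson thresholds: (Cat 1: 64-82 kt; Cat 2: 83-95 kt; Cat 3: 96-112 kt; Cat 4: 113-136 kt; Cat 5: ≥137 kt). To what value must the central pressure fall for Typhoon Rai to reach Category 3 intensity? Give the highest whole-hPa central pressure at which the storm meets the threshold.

Category 3 begins at V = 96 kt.
Required ΔP = (96/6.97)^(1/0.655) = 13.773^1.527 ≈ 54.83 hPa.
P_c ≤ 1008 − 54.83 = 953.17, so the highest integer P_c is 953 hPa.

953 hPa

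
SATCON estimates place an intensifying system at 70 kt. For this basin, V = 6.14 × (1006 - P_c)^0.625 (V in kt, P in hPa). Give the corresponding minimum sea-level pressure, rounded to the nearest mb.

ΔP = (V / 6.14)^(1/0.625) = (70/6.14)^1.600.
70/6.14 = 11.401; 11.401^1.600 ≈ 49.10 mb.
P_c = 1006 − 49.10 = 956.90 ≈ 957 mb.

957 mb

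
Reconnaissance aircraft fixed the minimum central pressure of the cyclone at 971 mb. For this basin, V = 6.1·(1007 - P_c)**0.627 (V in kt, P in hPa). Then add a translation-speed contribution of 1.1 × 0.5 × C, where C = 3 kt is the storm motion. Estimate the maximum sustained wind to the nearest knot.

59 kt

ΔP = 1007 − 971 = 36 mb.
36^0.627 ≈ 9.458.
V ≈ 6.1 × 9.458 ≈ 57.7 kt.
Translation term: 1.1 × 0.5 × 3 = 1.65 kt.
Corrected V ≈ 59.35 kt → 59 kt.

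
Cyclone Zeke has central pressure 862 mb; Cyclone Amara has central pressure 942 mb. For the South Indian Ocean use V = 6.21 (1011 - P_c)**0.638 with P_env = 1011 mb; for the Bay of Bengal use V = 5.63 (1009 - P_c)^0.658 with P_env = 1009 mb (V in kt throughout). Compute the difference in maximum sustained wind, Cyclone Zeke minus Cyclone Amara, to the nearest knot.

62 kt

Cyclone Zeke: ΔP = 149; V ≈ 6.21 × 149^0.638 ≈ 151.21 kt.
Cyclone Amara: ΔP = 67; V ≈ 5.63 × 67^0.658 ≈ 89.55 kt.
Difference ≈ 151.21 − 89.55 = 61.66 → 62 kt.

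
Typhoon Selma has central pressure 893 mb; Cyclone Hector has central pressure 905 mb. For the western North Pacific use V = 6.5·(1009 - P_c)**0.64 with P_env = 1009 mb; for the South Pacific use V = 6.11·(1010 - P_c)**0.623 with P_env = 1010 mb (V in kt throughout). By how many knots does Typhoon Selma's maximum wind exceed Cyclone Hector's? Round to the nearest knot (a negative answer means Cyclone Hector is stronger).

Typhoon Selma: ΔP = 116; V ≈ 6.5 × 116^0.64 ≈ 136.20 kt.
Cyclone Hector: ΔP = 105; V ≈ 6.11 × 105^0.623 ≈ 110.98 kt.
Difference ≈ 136.20 − 110.98 = 25.22 → 25 kt.

25 kt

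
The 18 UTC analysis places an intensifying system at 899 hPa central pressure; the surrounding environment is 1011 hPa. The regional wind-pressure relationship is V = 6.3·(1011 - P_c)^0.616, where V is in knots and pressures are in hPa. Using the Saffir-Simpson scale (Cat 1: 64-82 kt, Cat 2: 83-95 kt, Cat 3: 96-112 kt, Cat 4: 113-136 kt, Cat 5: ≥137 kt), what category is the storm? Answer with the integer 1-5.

ΔP = 1011 − 899 = 112 hPa.
V ≈ 6.3 × 112^0.616 = 6.3 × 18.29 ≈ 115 kt.
115 kt falls in the Category 4 band.

4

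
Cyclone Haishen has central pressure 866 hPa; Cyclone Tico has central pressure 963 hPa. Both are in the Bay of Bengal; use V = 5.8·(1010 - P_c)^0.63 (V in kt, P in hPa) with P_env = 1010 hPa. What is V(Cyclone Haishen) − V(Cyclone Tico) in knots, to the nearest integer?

Cyclone Haishen: ΔP = 144; V ≈ 5.8 × 144^0.63 ≈ 132.80 kt.
Cyclone Tico: ΔP = 47; V ≈ 5.8 × 47^0.63 ≈ 65.59 kt.
Difference ≈ 132.80 − 65.59 = 67.21 → 67 kt.

67 kt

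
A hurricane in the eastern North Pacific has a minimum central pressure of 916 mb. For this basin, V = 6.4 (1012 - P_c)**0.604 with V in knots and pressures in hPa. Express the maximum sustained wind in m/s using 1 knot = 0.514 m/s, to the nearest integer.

52 m/s

ΔP = 1012 − 916 = 96 mb.
V ≈ 6.4 × 96^0.604 = 6.4 × 15.750 ≈ 100.803 kt.
100.803 × 0.514 ≈ 51.81 m/s → 52 m/s.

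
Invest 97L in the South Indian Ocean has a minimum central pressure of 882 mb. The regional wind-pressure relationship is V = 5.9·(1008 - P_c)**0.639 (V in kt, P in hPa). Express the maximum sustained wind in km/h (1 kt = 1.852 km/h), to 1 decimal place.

ΔP = 1008 − 882 = 126 mb.
V ≈ 5.9 × 126^0.639 = 5.9 × 21.986 ≈ 129.715 kt.
129.715 × 1.852 ≈ 240.23 km/h → 240.2 km/h.

240.2 km/h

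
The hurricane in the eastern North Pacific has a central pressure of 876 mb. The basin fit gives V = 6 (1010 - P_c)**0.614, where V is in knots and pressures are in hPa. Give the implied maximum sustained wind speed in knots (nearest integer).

ΔP = 1010 − 876 = 134 mb.
134^0.614 ≈ 20.232.
V ≈ 6 × 20.232 ≈ 121.4 kt.

121 kt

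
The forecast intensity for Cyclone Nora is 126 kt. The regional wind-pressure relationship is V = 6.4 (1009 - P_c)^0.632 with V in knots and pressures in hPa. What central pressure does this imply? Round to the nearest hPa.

ΔP = (V / 6.4)^(1/0.632) = (126/6.4)^1.582.
126/6.4 = 19.688; 19.688^1.582 ≈ 111.63 hPa.
P_c = 1009 − 111.63 = 897.37 ≈ 897 hPa.

897 hPa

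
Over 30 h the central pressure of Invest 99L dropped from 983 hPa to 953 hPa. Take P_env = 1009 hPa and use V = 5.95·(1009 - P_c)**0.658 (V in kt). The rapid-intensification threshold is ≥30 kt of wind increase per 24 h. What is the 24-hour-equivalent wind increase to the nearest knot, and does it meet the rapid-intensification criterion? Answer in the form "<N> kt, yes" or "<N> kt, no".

27 kt, no

V₁: ΔP = 26, V ≈ 5.95 × 26^0.658 ≈ 50.77 kt.
V₂: ΔP = 56, V ≈ 5.95 × 56^0.658 ≈ 84.11 kt.
ΔV over 30 h = 33.34 kt → 24 h equivalent = 33.34 × 24/30 ≈ 26.67 kt.
27 kt < 30 kt ⇒ not rapid intensification.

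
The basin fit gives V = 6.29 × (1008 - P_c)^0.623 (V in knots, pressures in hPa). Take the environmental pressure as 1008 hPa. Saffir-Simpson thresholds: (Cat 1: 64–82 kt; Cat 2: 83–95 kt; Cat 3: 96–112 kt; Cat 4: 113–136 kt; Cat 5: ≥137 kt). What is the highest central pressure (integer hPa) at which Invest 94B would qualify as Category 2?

945 hPa

Category 2 begins at V = 83 kt.
Required ΔP = (83/6.29)^(1/0.623) = 13.196^1.605 ≈ 62.87 hPa.
P_c ≤ 1008 − 62.87 = 945.13, so the highest integer P_c is 945 hPa.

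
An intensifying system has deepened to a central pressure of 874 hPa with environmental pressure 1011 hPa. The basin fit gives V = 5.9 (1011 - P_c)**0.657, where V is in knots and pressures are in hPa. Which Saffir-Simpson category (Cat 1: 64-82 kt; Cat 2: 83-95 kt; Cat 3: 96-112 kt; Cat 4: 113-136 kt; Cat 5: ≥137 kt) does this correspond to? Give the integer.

5

ΔP = 1011 − 874 = 137 hPa.
V ≈ 5.9 × 137^0.657 = 5.9 × 25.34 ≈ 150 kt.
150 kt falls in the Category 5 band.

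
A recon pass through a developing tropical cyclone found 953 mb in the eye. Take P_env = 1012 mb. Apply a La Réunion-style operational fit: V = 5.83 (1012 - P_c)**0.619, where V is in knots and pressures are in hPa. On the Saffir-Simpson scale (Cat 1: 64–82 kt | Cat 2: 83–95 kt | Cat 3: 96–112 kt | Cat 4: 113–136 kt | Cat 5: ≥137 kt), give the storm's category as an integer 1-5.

1

ΔP = 1012 − 953 = 59 mb.
V ≈ 5.83 × 59^0.619 = 5.83 × 12.48 ≈ 73 kt.
73 kt falls in the Category 1 band.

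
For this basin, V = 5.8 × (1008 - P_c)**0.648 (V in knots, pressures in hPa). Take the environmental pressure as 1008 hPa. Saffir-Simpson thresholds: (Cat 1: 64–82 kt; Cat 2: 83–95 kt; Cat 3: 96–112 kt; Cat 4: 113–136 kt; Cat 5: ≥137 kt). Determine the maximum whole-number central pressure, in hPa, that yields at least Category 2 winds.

947 hPa

Category 2 begins at V = 83 kt.
Required ΔP = (83/5.8)^(1/0.648) = 14.310^1.543 ≈ 60.73 hPa.
P_c ≤ 1008 − 60.73 = 947.27, so the highest integer P_c is 947 hPa.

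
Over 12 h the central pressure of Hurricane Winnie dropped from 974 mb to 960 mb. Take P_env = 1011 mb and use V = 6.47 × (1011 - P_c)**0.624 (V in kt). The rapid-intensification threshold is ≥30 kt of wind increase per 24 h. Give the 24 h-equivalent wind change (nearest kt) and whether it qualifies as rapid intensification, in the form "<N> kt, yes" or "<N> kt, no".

V₁: ΔP = 37, V ≈ 6.47 × 37^0.624 ≈ 61.58 kt.
V₂: ΔP = 51, V ≈ 6.47 × 51^0.624 ≈ 75.24 kt.
ΔV over 12 h = 13.66 kt → 24 h equivalent = 13.66 × 24/12 ≈ 27.32 kt.
27 kt < 30 kt ⇒ not rapid intensification.

27 kt, no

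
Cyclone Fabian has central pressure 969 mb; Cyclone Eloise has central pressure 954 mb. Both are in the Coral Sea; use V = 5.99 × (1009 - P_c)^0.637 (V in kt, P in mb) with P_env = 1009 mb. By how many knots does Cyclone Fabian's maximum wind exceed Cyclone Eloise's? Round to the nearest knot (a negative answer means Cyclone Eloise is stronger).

Cyclone Fabian: ΔP = 40; V ≈ 5.99 × 40^0.637 ≈ 62.80 kt.
Cyclone Eloise: ΔP = 55; V ≈ 5.99 × 55^0.637 ≈ 76.92 kt.
Difference ≈ 62.80 − 76.92 = -14.12 → -14 kt.

-14 kt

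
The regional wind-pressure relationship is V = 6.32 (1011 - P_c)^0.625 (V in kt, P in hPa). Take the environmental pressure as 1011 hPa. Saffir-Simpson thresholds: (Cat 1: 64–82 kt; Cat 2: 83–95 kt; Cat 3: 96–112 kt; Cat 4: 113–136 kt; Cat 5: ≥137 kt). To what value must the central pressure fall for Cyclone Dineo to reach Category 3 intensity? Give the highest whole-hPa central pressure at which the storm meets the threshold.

Category 3 begins at V = 96 kt.
Required ΔP = (96/6.32)^(1/0.625) = 15.190^1.600 ≈ 77.71 hPa.
P_c ≤ 1011 − 77.71 = 933.29, so the highest integer P_c is 933 hPa.

933 hPa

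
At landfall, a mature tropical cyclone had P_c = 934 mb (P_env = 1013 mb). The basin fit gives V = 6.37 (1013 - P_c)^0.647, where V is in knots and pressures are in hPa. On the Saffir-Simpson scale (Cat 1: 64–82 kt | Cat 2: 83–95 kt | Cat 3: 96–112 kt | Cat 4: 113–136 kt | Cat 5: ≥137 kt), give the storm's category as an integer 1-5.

ΔP = 1013 − 934 = 79 mb.
V ≈ 6.37 × 79^0.647 = 6.37 × 16.90 ≈ 108 kt.
108 kt falls in the Category 3 band.

3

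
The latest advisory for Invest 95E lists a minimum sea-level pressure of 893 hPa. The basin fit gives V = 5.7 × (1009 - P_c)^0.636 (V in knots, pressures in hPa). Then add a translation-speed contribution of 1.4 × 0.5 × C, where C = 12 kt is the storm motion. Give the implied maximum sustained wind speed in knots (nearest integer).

126 kt

ΔP = 1009 − 893 = 116 hPa.
116^0.636 ≈ 20.559.
V ≈ 5.7 × 20.559 ≈ 117.2 kt.
Translation term: 1.4 × 0.5 × 12 = 8.4 kt.
Corrected V ≈ 125.6 kt → 126 kt.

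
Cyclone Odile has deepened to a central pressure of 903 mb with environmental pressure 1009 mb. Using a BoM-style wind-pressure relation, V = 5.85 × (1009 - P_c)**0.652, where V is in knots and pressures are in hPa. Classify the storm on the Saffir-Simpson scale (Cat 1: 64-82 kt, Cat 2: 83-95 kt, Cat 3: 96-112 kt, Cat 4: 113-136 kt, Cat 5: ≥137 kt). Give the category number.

ΔP = 1009 − 903 = 106 mb.
V ≈ 5.85 × 106^0.652 = 5.85 × 20.92 ≈ 122 kt.
122 kt falls in the Category 4 band.

4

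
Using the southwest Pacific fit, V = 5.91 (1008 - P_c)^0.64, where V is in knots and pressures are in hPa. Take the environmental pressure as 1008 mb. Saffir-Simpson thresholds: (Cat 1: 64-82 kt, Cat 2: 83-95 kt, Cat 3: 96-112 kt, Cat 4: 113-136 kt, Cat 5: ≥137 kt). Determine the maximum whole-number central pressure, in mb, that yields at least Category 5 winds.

872 mb

Category 5 begins at V = 137 kt.
Required ΔP = (137/5.91)^(1/0.64) = 23.181^1.562 ≈ 135.84 mb.
P_c ≤ 1008 − 135.84 = 872.16, so the highest integer P_c is 872 mb.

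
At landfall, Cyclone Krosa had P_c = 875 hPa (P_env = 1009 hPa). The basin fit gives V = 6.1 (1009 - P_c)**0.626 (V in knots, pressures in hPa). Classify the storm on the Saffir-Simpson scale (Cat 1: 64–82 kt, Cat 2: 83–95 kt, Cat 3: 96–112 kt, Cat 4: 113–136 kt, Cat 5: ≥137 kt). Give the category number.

ΔP = 1009 − 875 = 134 hPa.
V ≈ 6.1 × 134^0.626 = 6.1 × 21.46 ≈ 131 kt.
131 kt falls in the Category 4 band.

4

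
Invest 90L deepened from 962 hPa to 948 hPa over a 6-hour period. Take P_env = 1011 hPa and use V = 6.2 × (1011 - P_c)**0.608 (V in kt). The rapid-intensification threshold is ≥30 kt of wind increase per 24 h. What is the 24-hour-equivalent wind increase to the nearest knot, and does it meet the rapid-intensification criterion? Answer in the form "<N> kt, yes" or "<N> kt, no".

V₁: ΔP = 49, V ≈ 6.2 × 49^0.608 ≈ 66.07 kt.
V₂: ΔP = 63, V ≈ 6.2 × 63^0.608 ≈ 76.98 kt.
ΔV over 6 h = 10.91 kt → 24 h equivalent = 10.91 × 24/6 ≈ 43.64 kt.
44 kt ≥ 30 kt ⇒ rapid intensification.

44 kt, yes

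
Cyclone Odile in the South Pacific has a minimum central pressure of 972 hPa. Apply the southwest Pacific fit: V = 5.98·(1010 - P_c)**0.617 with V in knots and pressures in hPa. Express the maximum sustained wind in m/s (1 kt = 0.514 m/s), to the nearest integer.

29 m/s

ΔP = 1010 − 972 = 38 hPa.
V ≈ 5.98 × 38^0.617 = 5.98 × 9.435 ≈ 56.419 kt.
56.419 × 0.514 ≈ 29.00 m/s → 29 m/s.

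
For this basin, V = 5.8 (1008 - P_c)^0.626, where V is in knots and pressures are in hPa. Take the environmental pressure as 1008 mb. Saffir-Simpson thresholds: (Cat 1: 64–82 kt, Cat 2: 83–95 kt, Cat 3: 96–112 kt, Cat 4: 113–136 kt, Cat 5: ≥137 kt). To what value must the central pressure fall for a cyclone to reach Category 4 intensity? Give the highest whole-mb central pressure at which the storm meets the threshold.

Category 4 begins at V = 113 kt.
Required ΔP = (113/5.8)^(1/0.626) = 19.483^1.597 ≈ 114.85 mb.
P_c ≤ 1008 − 114.85 = 893.15, so the highest integer P_c is 893 mb.

893 mb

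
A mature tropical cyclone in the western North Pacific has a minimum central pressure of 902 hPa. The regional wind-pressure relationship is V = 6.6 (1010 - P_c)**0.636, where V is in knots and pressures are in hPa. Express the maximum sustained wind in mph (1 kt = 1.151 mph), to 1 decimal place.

ΔP = 1010 − 902 = 108 hPa.
V ≈ 6.6 × 108^0.636 = 6.6 × 19.645 ≈ 129.659 kt.
129.659 × 1.151 ≈ 149.24 mph → 149.2 mph.

149.2 mph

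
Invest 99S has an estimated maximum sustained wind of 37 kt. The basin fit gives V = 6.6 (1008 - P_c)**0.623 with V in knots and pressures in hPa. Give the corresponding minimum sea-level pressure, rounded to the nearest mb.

992 mb

ΔP = (V / 6.6)^(1/0.623) = (37/6.6)^1.605.
37/6.6 = 5.606; 5.606^1.605 ≈ 15.91 mb.
P_c = 1008 − 15.91 = 992.09 ≈ 992 mb.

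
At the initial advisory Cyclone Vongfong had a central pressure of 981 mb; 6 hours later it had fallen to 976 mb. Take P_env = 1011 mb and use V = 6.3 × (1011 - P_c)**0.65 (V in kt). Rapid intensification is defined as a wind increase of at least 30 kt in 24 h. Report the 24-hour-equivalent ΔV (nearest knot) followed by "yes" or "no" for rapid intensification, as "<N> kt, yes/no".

24 kt, no

V₁: ΔP = 30, V ≈ 6.3 × 30^0.65 ≈ 57.47 kt.
V₂: ΔP = 35, V ≈ 6.3 × 35^0.65 ≈ 63.53 kt.
ΔV over 6 h = 6.06 kt → 24 h equivalent = 6.06 × 24/6 ≈ 24.24 kt.
24 kt < 30 kt ⇒ not rapid intensification.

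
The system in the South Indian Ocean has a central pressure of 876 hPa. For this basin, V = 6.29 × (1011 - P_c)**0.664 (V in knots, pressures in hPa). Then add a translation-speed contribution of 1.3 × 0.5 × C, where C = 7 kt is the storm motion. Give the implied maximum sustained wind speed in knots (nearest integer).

168 kt

ΔP = 1011 − 876 = 135 hPa.
135^0.664 ≈ 25.974.
V ≈ 6.29 × 25.974 ≈ 163.4 kt.
Translation term: 1.3 × 0.5 × 7 = 4.55 kt.
Corrected V ≈ 167.95 kt → 168 kt.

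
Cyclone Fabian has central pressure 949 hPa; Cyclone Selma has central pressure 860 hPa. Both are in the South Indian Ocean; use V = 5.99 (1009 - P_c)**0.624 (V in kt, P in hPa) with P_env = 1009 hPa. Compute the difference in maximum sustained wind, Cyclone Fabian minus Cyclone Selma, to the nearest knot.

-59 kt

Cyclone Fabian: ΔP = 60; V ≈ 5.99 × 60^0.624 ≈ 77.09 kt.
Cyclone Selma: ΔP = 149; V ≈ 5.99 × 149^0.624 ≈ 135.99 kt.
Difference ≈ 77.09 − 135.99 = -58.90 → -59 kt.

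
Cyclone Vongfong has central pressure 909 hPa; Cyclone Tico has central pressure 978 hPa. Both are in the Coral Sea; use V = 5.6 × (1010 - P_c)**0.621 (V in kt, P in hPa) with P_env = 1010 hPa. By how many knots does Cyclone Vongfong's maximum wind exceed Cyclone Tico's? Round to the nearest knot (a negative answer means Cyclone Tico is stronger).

50 kt

Cyclone Vongfong: ΔP = 101; V ≈ 5.6 × 101^0.621 ≈ 98.37 kt.
Cyclone Tico: ΔP = 32; V ≈ 5.6 × 32^0.621 ≈ 48.18 kt.
Difference ≈ 98.37 − 48.18 = 50.19 → 50 kt.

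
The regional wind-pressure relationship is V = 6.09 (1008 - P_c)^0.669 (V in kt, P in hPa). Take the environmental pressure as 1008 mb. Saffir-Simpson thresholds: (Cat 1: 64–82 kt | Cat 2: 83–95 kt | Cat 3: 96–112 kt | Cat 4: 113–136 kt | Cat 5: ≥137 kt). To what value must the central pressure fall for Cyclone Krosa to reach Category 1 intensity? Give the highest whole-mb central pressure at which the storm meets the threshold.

Category 1 begins at V = 64 kt.
Required ΔP = (64/6.09)^(1/0.669) = 10.509^1.495 ≈ 33.65 mb.
P_c ≤ 1008 − 33.65 = 974.35, so the highest integer P_c is 974 mb.

974 mb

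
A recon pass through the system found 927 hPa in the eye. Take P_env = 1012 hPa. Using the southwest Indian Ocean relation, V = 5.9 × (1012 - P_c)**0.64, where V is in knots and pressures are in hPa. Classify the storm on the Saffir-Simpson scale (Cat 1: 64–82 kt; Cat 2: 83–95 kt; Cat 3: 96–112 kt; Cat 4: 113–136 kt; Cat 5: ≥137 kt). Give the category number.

ΔP = 1012 − 927 = 85 hPa.
V ≈ 5.9 × 85^0.64 = 5.9 × 17.17 ≈ 101 kt.
101 kt falls in the Category 3 band.

3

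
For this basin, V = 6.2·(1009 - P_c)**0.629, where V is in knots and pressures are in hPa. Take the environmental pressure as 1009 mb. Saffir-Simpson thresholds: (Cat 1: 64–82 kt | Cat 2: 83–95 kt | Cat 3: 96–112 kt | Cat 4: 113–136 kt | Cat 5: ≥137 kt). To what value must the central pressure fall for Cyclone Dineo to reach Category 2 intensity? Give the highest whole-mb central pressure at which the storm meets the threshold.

Category 2 begins at V = 83 kt.
Required ΔP = (83/6.2)^(1/0.629) = 13.387^1.590 ≈ 61.83 mb.
P_c ≤ 1009 − 61.83 = 947.17, so the highest integer P_c is 947 mb.

947 mb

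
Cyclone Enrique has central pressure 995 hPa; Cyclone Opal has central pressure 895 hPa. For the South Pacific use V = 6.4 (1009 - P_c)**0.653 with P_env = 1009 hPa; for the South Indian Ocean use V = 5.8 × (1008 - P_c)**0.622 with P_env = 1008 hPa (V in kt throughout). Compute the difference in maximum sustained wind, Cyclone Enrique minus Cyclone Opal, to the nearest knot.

-74 kt

Cyclone Enrique: ΔP = 14; V ≈ 6.4 × 14^0.653 ≈ 35.86 kt.
Cyclone Opal: ΔP = 113; V ≈ 5.8 × 113^0.622 ≈ 109.76 kt.
Difference ≈ 35.86 − 109.76 = -73.90 → -74 kt.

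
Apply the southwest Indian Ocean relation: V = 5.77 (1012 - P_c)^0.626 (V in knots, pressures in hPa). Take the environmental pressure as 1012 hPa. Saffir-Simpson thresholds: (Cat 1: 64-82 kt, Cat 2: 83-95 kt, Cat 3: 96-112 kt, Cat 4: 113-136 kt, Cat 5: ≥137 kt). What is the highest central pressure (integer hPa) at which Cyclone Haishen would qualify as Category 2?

Category 2 begins at V = 83 kt.
Required ΔP = (83/5.77)^(1/0.626) = 14.385^1.597 ≈ 70.74 hPa.
P_c ≤ 1012 − 70.74 = 941.26, so the highest integer P_c is 941 hPa.

941 hPa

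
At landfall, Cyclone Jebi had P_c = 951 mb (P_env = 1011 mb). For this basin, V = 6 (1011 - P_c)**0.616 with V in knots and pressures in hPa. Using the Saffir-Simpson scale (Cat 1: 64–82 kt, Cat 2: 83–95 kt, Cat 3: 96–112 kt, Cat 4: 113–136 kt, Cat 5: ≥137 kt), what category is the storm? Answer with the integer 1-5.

ΔP = 1011 − 951 = 60 mb.
V ≈ 6 × 60^0.616 = 6 × 12.45 ≈ 75 kt.
75 kt falls in the Category 1 band.

1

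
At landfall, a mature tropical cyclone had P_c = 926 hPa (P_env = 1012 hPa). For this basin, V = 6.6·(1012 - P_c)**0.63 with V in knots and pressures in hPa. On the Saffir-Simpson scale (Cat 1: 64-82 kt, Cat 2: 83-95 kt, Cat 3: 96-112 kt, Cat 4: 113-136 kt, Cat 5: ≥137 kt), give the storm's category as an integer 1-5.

3

ΔP = 1012 − 926 = 86 hPa.
V ≈ 6.6 × 86^0.63 = 6.6 × 16.55 ≈ 109 kt.
109 kt falls in the Category 3 band.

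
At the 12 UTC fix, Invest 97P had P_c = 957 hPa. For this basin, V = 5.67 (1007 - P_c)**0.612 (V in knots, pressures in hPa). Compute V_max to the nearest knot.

ΔP = 1007 − 957 = 50 hPa.
50^0.612 ≈ 10.959.
V ≈ 5.67 × 10.959 ≈ 62.1 kt.

62 kt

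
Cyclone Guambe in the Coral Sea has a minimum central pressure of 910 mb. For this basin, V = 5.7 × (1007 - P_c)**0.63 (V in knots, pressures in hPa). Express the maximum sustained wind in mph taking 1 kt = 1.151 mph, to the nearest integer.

ΔP = 1007 − 910 = 97 mb.
V ≈ 5.7 × 97^0.63 = 5.7 × 17.851 ≈ 101.752 kt.
101.752 × 1.151 ≈ 117.12 mph → 117 mph.

117 mph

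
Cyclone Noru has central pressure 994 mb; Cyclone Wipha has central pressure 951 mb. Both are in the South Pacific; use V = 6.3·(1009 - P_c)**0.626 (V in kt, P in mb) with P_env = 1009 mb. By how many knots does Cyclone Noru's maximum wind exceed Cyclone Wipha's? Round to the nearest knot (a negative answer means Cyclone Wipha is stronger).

-46 kt

Cyclone Noru: ΔP = 15; V ≈ 6.3 × 15^0.626 ≈ 34.32 kt.
Cyclone Wipha: ΔP = 58; V ≈ 6.3 × 58^0.626 ≈ 80.03 kt.
Difference ≈ 34.32 − 80.03 = -45.71 → -46 kt.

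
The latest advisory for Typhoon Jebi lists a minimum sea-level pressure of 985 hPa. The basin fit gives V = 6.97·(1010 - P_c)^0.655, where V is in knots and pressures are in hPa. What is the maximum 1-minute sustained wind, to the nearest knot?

ΔP = 1010 − 985 = 25 hPa.
25^0.655 ≈ 8.235.
V ≈ 6.97 × 8.235 ≈ 57.4 kt.

57 kt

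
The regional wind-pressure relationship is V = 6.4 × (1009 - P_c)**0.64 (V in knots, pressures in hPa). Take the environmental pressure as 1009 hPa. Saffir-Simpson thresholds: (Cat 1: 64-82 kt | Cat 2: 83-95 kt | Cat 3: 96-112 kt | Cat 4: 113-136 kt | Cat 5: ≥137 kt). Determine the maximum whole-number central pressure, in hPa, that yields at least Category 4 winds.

920 hPa

Category 4 begins at V = 113 kt.
Required ΔP = (113/6.4)^(1/0.64) = 17.656^1.562 ≈ 88.77 hPa.
P_c ≤ 1009 − 88.77 = 920.23, so the highest integer P_c is 920 hPa.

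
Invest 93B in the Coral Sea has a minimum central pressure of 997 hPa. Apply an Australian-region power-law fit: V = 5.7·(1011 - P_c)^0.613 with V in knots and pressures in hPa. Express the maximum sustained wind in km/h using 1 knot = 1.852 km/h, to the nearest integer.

ΔP = 1011 − 997 = 14 hPa.
V ≈ 5.7 × 14^0.613 = 5.7 × 5.042 ≈ 28.738 kt.
28.738 × 1.852 ≈ 53.22 km/h → 53 km/h.

53 km/h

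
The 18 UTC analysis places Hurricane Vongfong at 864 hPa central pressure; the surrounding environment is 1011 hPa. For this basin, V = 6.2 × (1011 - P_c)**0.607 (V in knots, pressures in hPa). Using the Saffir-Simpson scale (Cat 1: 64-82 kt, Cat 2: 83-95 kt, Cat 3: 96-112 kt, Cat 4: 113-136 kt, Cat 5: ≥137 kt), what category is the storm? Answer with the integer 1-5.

4

ΔP = 1011 − 864 = 147 hPa.
V ≈ 6.2 × 147^0.607 = 6.2 × 20.68 ≈ 128 kt.
128 kt falls in the Category 4 band.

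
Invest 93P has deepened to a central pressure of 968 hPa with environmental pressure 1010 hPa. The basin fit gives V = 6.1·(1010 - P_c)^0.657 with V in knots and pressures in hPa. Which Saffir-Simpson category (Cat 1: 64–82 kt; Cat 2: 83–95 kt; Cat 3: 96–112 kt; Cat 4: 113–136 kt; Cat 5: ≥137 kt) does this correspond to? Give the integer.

1

ΔP = 1010 − 968 = 42 hPa.
V ≈ 6.1 × 42^0.657 = 6.1 × 11.65 ≈ 71 kt.
71 kt falls in the Category 1 band.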